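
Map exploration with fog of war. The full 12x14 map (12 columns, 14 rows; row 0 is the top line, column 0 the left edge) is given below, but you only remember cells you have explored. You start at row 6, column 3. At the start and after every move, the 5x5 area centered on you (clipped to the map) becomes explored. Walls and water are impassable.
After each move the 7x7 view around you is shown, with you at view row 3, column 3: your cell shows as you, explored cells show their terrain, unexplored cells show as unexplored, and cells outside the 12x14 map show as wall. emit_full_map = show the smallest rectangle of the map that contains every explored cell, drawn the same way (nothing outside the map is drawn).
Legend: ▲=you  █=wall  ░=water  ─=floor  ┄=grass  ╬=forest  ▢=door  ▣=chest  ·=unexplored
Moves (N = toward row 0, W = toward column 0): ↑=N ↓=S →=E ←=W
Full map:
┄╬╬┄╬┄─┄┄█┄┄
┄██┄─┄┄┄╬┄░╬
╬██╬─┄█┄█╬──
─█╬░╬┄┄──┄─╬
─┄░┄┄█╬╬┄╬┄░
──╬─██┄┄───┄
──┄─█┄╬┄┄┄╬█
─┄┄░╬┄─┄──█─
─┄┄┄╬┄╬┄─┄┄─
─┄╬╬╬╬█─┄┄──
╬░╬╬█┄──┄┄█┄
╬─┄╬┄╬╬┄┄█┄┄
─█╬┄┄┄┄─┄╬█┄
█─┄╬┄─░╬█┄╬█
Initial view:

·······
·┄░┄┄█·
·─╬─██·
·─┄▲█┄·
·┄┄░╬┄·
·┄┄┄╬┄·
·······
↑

·······
·█╬░╬┄·
·┄░┄┄█·
·─╬▲██·
·─┄─█┄·
·┄┄░╬┄·
·┄┄┄╬┄·

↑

·······
·██╬─┄·
·█╬░╬┄·
·┄░▲┄█·
·─╬─██·
·─┄─█┄·
·┄┄░╬┄·

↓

·██╬─┄·
·█╬░╬┄·
·┄░┄┄█·
·─╬▲██·
·─┄─█┄·
·┄┄░╬┄·
·┄┄┄╬┄·

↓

·█╬░╬┄·
·┄░┄┄█·
·─╬─██·
·─┄▲█┄·
·┄┄░╬┄·
·┄┄┄╬┄·
·······

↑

·██╬─┄·
·█╬░╬┄·
·┄░┄┄█·
·─╬▲██·
·─┄─█┄·
·┄┄░╬┄·
·┄┄┄╬┄·

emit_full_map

██╬─┄
█╬░╬┄
┄░┄┄█
─╬▲██
─┄─█┄
┄┄░╬┄
┄┄┄╬┄

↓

·█╬░╬┄·
·┄░┄┄█·
·─╬─██·
·─┄▲█┄·
·┄┄░╬┄·
·┄┄┄╬┄·
·······


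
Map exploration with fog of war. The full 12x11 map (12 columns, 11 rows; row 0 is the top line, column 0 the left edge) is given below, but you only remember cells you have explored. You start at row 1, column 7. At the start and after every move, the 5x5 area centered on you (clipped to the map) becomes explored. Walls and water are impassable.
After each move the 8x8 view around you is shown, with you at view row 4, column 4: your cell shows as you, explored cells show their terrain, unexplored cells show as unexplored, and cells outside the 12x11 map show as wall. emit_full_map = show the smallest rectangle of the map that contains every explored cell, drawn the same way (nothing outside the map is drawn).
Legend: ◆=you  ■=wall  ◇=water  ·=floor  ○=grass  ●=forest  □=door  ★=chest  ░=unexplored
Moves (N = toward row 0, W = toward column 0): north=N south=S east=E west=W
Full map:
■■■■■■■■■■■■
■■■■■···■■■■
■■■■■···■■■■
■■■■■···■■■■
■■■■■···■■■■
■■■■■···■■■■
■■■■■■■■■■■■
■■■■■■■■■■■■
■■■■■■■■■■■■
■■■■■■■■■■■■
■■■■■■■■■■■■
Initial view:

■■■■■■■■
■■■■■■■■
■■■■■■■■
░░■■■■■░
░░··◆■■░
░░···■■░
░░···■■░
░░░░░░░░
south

■■■■■■■■
■■■■■■■■
░░■■■■■░
░░···■■░
░░··◆■■░
░░···■■░
░░···■■░
░░░░░░░░

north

■■■■■■■■
■■■■■■■■
■■■■■■■■
░░■■■■■░
░░··◆■■░
░░···■■░
░░···■■░
░░···■■░

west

■■■■■■■■
■■■■■■■■
■■■■■■■■
░░■■■■■■
░░■·◆·■■
░░■···■■
░░■···■■
░░░···■■

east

■■■■■■■■
■■■■■■■■
■■■■■■■■
░■■■■■■░
░■··◆■■░
░■···■■░
░■···■■░
░░···■■░

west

■■■■■■■■
■■■■■■■■
■■■■■■■■
░░■■■■■■
░░■·◆·■■
░░■···■■
░░■···■■
░░░···■■

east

■■■■■■■■
■■■■■■■■
■■■■■■■■
░■■■■■■░
░■··◆■■░
░■···■■░
░■···■■░
░░···■■░

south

■■■■■■■■
■■■■■■■■
░■■■■■■░
░■···■■░
░■··◆■■░
░■···■■░
░░···■■░
░░░░░░░░

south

■■■■■■■■
░■■■■■■░
░■···■■░
░■···■■░
░■··◆■■░
░░···■■░
░░···■■░
░░░░░░░░

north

■■■■■■■■
■■■■■■■■
░■■■■■■░
░■···■■░
░■··◆■■░
░■···■■░
░░···■■░
░░···■■░

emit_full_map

■■■■■■
■···■■
■··◆■■
■···■■
░···■■
░···■■


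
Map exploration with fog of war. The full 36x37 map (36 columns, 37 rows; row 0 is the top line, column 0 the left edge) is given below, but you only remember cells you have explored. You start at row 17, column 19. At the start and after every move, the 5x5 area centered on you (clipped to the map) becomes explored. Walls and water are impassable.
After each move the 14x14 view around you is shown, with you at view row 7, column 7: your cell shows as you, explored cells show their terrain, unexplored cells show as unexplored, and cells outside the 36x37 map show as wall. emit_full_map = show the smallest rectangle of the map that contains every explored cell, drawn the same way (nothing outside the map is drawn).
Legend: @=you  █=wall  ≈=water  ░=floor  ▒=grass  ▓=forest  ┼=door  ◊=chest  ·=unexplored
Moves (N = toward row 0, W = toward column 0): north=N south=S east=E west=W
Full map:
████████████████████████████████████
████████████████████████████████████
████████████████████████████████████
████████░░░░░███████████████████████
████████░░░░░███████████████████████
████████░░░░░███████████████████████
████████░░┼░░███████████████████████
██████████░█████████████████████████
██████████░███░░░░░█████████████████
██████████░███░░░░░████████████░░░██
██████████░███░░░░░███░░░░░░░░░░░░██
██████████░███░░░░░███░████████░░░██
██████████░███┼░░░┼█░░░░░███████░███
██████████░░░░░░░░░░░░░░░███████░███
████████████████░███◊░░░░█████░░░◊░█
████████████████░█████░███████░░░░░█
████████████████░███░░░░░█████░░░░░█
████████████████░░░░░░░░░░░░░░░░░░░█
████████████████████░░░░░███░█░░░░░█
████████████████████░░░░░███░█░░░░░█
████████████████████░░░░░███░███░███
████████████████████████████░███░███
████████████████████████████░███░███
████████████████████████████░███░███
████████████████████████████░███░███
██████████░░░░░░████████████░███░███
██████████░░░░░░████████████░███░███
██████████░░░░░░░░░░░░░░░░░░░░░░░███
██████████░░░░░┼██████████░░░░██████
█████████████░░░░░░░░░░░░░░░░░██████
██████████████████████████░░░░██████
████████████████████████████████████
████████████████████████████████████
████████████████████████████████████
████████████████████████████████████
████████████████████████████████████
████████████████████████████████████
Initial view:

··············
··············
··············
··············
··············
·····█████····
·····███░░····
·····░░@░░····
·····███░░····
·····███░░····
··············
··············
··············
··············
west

··············
··············
··············
··············
··············
·····░█████···
·····░███░░···
·····░░@░░░···
·····████░░···
·····████░░···
··············
··············
··············
··············

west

··············
··············
··············
··············
··············
·····█░█████··
·····█░███░░··
·····█░@░░░░··
·····█████░░··
·····█████░░··
··············
··············
··············
··············

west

··············
··············
··············
··············
··············
·····██░█████·
·····██░███░░·
·····██@░░░░░·
·····██████░░·
·····██████░░·
··············
··············
··············
··············

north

··············
··············
··············
··············
··············
·····██░██····
·····██░█████·
·····██@███░░·
·····██░░░░░░·
·····██████░░·
·····██████░░·
··············
··············
··············

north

··············
··············
··············
··············
··············
·····░░░░░····
·····██░██····
·····██@█████·
·····██░███░░·
·····██░░░░░░·
·····██████░░·
·····██████░░·
··············
··············

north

··············
··············
··············
··············
··············
·····┼░░░┼····
·····░░░░░····
·····██@██····
·····██░█████·
·····██░███░░·
·····██░░░░░░·
·····██████░░·
·····██████░░·
··············

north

··············
··············
··············
··············
··············
·····░░░░░····
·····┼░░░┼····
·····░░@░░····
·····██░██····
·····██░█████·
·····██░███░░·
·····██░░░░░░·
·····██████░░·
·····██████░░·

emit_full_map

░░░░░···
┼░░░┼···
░░@░░···
██░██···
██░█████
██░███░░
██░░░░░░
██████░░
██████░░

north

··············
··············
··············
··············
··············
·····░░░░░····
·····░░░░░····
·····┼░@░┼····
·····░░░░░····
·····██░██····
·····██░█████·
·····██░███░░·
·····██░░░░░░·
·····██████░░·

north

··············
··············
··············
··············
··············
·····░░░░░····
·····░░░░░····
·····░░@░░····
·····┼░░░┼····
·····░░░░░····
·····██░██····
·····██░█████·
·····██░███░░·
·····██░░░░░░·

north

··············
··············
··············
··············
··············
·····░░░░░····
·····░░░░░····
·····░░@░░····
·····░░░░░····
·····┼░░░┼····
·····░░░░░····
·····██░██····
·····██░█████·
·····██░███░░·

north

··············
··············
··············
··············
··············
·····█████····
·····░░░░░····
·····░░@░░····
·····░░░░░····
·····░░░░░····
·····┼░░░┼····
·····░░░░░····
·····██░██····
·····██░█████·

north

··············
··············
··············
··············
··············
·····█████····
·····█████····
·····░░@░░····
·····░░░░░····
·····░░░░░····
·····░░░░░····
·····┼░░░┼····
·····░░░░░····
·····██░██····

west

··············
··············
··············
··············
··············
·····██████···
·····██████···
·····█░@░░░···
·····█░░░░░···
·····█░░░░░···
······░░░░░···
······┼░░░┼···
······░░░░░···
······██░██···

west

··············
··············
··············
··············
··············
·····░██████··
·····███████··
·····██@░░░░··
·····██░░░░░··
·····██░░░░░··
·······░░░░░··
·······┼░░░┼··
·······░░░░░··
·······██░██··

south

··············
··············
··············
··············
·····░██████··
·····███████··
·····██░░░░░··
·····██@░░░░··
·····██░░░░░··
·····██░░░░░··
·······┼░░░┼··
·······░░░░░··
·······██░██··
·······██░████

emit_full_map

░██████···
███████···
██░░░░░···
██@░░░░···
██░░░░░···
██░░░░░···
··┼░░░┼···
··░░░░░···
··██░██···
··██░█████
··██░███░░
··██░░░░░░
··██████░░
··██████░░

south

··············
··············
··············
·····░██████··
·····███████··
·····██░░░░░··
·····██░░░░░··
·····██@░░░░··
·····██░░░░░··
·····██┼░░░┼··
·······░░░░░··
·······██░██··
·······██░████
·······██░███░

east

··············
··············
··············
····░██████···
····███████···
····██░░░░░···
····██░░░░░···
····██░@░░░···
····██░░░░░···
····██┼░░░┼···
······░░░░░···
······██░██···
······██░█████
······██░███░░

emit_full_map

░██████···
███████···
██░░░░░···
██░░░░░···
██░@░░░···
██░░░░░···
██┼░░░┼···
··░░░░░···
··██░██···
··██░█████
··██░███░░
··██░░░░░░
··██████░░
··██████░░


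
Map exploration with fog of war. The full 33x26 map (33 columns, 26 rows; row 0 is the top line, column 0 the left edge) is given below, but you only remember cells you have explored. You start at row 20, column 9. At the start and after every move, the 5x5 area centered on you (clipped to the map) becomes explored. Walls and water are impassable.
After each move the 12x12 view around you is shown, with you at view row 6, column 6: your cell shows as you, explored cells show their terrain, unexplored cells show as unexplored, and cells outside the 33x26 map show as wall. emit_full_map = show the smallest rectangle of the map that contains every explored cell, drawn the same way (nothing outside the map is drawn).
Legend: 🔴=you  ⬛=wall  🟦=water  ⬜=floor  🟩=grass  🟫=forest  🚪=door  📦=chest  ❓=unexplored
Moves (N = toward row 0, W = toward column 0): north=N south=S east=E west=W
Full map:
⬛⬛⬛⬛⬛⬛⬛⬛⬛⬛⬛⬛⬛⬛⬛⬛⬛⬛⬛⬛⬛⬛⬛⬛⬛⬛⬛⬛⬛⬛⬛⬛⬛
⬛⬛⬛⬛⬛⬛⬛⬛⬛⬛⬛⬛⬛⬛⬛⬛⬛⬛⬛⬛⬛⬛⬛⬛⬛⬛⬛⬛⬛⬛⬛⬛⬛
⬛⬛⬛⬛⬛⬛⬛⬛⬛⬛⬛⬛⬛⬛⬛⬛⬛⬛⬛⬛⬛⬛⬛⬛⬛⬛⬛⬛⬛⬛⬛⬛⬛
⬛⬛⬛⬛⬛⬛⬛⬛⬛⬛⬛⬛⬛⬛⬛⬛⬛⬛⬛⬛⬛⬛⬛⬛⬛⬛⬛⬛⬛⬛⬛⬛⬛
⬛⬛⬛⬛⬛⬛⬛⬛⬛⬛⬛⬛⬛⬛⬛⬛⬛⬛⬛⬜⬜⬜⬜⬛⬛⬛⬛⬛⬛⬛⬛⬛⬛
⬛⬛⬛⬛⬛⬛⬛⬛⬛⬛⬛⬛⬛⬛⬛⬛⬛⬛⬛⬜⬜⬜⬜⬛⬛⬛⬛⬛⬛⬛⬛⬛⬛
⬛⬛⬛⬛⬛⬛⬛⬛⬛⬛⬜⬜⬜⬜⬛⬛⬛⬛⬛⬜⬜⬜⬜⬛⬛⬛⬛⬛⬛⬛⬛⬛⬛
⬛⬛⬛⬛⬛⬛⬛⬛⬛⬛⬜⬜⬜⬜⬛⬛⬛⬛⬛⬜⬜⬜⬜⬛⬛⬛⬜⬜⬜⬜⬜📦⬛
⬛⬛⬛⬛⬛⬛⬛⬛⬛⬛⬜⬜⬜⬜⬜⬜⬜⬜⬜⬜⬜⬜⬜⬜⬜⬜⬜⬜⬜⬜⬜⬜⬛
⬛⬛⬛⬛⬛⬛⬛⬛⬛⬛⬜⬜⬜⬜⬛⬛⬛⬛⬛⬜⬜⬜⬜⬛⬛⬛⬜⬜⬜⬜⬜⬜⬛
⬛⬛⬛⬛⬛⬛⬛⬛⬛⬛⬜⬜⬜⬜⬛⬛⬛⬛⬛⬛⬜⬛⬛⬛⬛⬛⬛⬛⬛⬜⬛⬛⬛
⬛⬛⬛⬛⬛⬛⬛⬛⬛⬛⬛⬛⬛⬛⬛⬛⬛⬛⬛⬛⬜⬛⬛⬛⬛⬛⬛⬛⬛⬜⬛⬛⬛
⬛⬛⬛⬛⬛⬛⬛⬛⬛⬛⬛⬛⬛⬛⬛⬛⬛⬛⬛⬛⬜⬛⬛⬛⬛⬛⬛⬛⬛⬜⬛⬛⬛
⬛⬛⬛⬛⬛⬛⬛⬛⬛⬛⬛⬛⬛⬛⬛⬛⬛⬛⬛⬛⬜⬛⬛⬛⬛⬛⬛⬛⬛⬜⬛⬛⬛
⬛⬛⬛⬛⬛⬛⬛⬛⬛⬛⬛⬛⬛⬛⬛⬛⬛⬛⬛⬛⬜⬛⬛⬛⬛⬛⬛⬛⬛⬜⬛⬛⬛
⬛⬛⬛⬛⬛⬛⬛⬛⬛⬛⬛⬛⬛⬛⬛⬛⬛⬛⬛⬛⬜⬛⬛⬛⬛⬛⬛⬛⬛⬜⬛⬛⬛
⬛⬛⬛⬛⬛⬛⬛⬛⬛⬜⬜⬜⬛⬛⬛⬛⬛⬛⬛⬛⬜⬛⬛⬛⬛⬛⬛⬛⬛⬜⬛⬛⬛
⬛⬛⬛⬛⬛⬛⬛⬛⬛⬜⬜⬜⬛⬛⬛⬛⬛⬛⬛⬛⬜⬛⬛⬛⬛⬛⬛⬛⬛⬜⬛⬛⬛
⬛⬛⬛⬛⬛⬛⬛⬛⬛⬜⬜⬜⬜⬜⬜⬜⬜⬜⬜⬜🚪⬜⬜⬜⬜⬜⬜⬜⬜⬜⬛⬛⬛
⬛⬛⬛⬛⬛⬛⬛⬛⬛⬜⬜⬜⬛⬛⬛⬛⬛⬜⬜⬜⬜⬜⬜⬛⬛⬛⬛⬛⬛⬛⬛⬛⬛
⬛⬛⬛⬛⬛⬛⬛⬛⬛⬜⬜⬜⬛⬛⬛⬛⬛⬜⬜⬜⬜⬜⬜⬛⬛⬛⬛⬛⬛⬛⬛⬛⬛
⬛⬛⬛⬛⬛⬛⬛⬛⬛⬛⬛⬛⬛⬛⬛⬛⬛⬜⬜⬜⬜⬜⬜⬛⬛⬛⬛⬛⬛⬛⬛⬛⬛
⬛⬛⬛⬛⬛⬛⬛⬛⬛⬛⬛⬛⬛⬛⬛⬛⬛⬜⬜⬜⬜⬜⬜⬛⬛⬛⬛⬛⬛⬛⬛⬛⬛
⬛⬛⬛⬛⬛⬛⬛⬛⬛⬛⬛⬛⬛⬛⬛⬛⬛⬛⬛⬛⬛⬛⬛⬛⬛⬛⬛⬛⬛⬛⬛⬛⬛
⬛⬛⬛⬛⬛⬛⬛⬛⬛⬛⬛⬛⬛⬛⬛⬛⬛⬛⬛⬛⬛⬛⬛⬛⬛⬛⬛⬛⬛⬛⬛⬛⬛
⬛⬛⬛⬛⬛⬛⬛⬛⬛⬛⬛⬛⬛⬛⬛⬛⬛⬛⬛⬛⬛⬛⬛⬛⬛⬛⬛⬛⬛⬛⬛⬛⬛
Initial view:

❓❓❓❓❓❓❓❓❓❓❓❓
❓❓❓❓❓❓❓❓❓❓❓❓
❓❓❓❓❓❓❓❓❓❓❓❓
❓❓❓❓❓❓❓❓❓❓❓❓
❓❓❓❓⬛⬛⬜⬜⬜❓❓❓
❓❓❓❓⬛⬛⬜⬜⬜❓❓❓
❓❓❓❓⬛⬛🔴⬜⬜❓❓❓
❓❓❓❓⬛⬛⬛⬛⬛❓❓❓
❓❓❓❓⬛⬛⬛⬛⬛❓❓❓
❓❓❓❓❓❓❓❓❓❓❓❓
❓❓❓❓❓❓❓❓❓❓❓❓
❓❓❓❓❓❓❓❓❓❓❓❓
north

❓❓❓❓❓❓❓❓❓❓❓❓
❓❓❓❓❓❓❓❓❓❓❓❓
❓❓❓❓❓❓❓❓❓❓❓❓
❓❓❓❓❓❓❓❓❓❓❓❓
❓❓❓❓⬛⬛⬜⬜⬜❓❓❓
❓❓❓❓⬛⬛⬜⬜⬜❓❓❓
❓❓❓❓⬛⬛🔴⬜⬜❓❓❓
❓❓❓❓⬛⬛⬜⬜⬜❓❓❓
❓❓❓❓⬛⬛⬛⬛⬛❓❓❓
❓❓❓❓⬛⬛⬛⬛⬛❓❓❓
❓❓❓❓❓❓❓❓❓❓❓❓
❓❓❓❓❓❓❓❓❓❓❓❓

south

❓❓❓❓❓❓❓❓❓❓❓❓
❓❓❓❓❓❓❓❓❓❓❓❓
❓❓❓❓❓❓❓❓❓❓❓❓
❓❓❓❓⬛⬛⬜⬜⬜❓❓❓
❓❓❓❓⬛⬛⬜⬜⬜❓❓❓
❓❓❓❓⬛⬛⬜⬜⬜❓❓❓
❓❓❓❓⬛⬛🔴⬜⬜❓❓❓
❓❓❓❓⬛⬛⬛⬛⬛❓❓❓
❓❓❓❓⬛⬛⬛⬛⬛❓❓❓
❓❓❓❓❓❓❓❓❓❓❓❓
❓❓❓❓❓❓❓❓❓❓❓❓
❓❓❓❓❓❓❓❓❓❓❓❓

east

❓❓❓❓❓❓❓❓❓❓❓❓
❓❓❓❓❓❓❓❓❓❓❓❓
❓❓❓❓❓❓❓❓❓❓❓❓
❓❓❓⬛⬛⬜⬜⬜❓❓❓❓
❓❓❓⬛⬛⬜⬜⬜⬜❓❓❓
❓❓❓⬛⬛⬜⬜⬜⬛❓❓❓
❓❓❓⬛⬛⬜🔴⬜⬛❓❓❓
❓❓❓⬛⬛⬛⬛⬛⬛❓❓❓
❓❓❓⬛⬛⬛⬛⬛⬛❓❓❓
❓❓❓❓❓❓❓❓❓❓❓❓
❓❓❓❓❓❓❓❓❓❓❓❓
❓❓❓❓❓❓❓❓❓❓❓❓

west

❓❓❓❓❓❓❓❓❓❓❓❓
❓❓❓❓❓❓❓❓❓❓❓❓
❓❓❓❓❓❓❓❓❓❓❓❓
❓❓❓❓⬛⬛⬜⬜⬜❓❓❓
❓❓❓❓⬛⬛⬜⬜⬜⬜❓❓
❓❓❓❓⬛⬛⬜⬜⬜⬛❓❓
❓❓❓❓⬛⬛🔴⬜⬜⬛❓❓
❓❓❓❓⬛⬛⬛⬛⬛⬛❓❓
❓❓❓❓⬛⬛⬛⬛⬛⬛❓❓
❓❓❓❓❓❓❓❓❓❓❓❓
❓❓❓❓❓❓❓❓❓❓❓❓
❓❓❓❓❓❓❓❓❓❓❓❓

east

❓❓❓❓❓❓❓❓❓❓❓❓
❓❓❓❓❓❓❓❓❓❓❓❓
❓❓❓❓❓❓❓❓❓❓❓❓
❓❓❓⬛⬛⬜⬜⬜❓❓❓❓
❓❓❓⬛⬛⬜⬜⬜⬜❓❓❓
❓❓❓⬛⬛⬜⬜⬜⬛❓❓❓
❓❓❓⬛⬛⬜🔴⬜⬛❓❓❓
❓❓❓⬛⬛⬛⬛⬛⬛❓❓❓
❓❓❓⬛⬛⬛⬛⬛⬛❓❓❓
❓❓❓❓❓❓❓❓❓❓❓❓
❓❓❓❓❓❓❓❓❓❓❓❓
❓❓❓❓❓❓❓❓❓❓❓❓

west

❓❓❓❓❓❓❓❓❓❓❓❓
❓❓❓❓❓❓❓❓❓❓❓❓
❓❓❓❓❓❓❓❓❓❓❓❓
❓❓❓❓⬛⬛⬜⬜⬜❓❓❓
❓❓❓❓⬛⬛⬜⬜⬜⬜❓❓
❓❓❓❓⬛⬛⬜⬜⬜⬛❓❓
❓❓❓❓⬛⬛🔴⬜⬜⬛❓❓
❓❓❓❓⬛⬛⬛⬛⬛⬛❓❓
❓❓❓❓⬛⬛⬛⬛⬛⬛❓❓
❓❓❓❓❓❓❓❓❓❓❓❓
❓❓❓❓❓❓❓❓❓❓❓❓
❓❓❓❓❓❓❓❓❓❓❓❓

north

❓❓❓❓❓❓❓❓❓❓❓❓
❓❓❓❓❓❓❓❓❓❓❓❓
❓❓❓❓❓❓❓❓❓❓❓❓
❓❓❓❓❓❓❓❓❓❓❓❓
❓❓❓❓⬛⬛⬜⬜⬜❓❓❓
❓❓❓❓⬛⬛⬜⬜⬜⬜❓❓
❓❓❓❓⬛⬛🔴⬜⬜⬛❓❓
❓❓❓❓⬛⬛⬜⬜⬜⬛❓❓
❓❓❓❓⬛⬛⬛⬛⬛⬛❓❓
❓❓❓❓⬛⬛⬛⬛⬛⬛❓❓
❓❓❓❓❓❓❓❓❓❓❓❓
❓❓❓❓❓❓❓❓❓❓❓❓

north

❓❓❓❓❓❓❓❓❓❓❓❓
❓❓❓❓❓❓❓❓❓❓❓❓
❓❓❓❓❓❓❓❓❓❓❓❓
❓❓❓❓❓❓❓❓❓❓❓❓
❓❓❓❓⬛⬛⬜⬜⬜❓❓❓
❓❓❓❓⬛⬛⬜⬜⬜❓❓❓
❓❓❓❓⬛⬛🔴⬜⬜⬜❓❓
❓❓❓❓⬛⬛⬜⬜⬜⬛❓❓
❓❓❓❓⬛⬛⬜⬜⬜⬛❓❓
❓❓❓❓⬛⬛⬛⬛⬛⬛❓❓
❓❓❓❓⬛⬛⬛⬛⬛⬛❓❓
❓❓❓❓❓❓❓❓❓❓❓❓

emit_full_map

⬛⬛⬜⬜⬜❓
⬛⬛⬜⬜⬜❓
⬛⬛🔴⬜⬜⬜
⬛⬛⬜⬜⬜⬛
⬛⬛⬜⬜⬜⬛
⬛⬛⬛⬛⬛⬛
⬛⬛⬛⬛⬛⬛

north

❓❓❓❓❓❓❓❓❓❓❓❓
❓❓❓❓❓❓❓❓❓❓❓❓
❓❓❓❓❓❓❓❓❓❓❓❓
❓❓❓❓❓❓❓❓❓❓❓❓
❓❓❓❓⬛⬛⬛⬛⬛❓❓❓
❓❓❓❓⬛⬛⬜⬜⬜❓❓❓
❓❓❓❓⬛⬛🔴⬜⬜❓❓❓
❓❓❓❓⬛⬛⬜⬜⬜⬜❓❓
❓❓❓❓⬛⬛⬜⬜⬜⬛❓❓
❓❓❓❓⬛⬛⬜⬜⬜⬛❓❓
❓❓❓❓⬛⬛⬛⬛⬛⬛❓❓
❓❓❓❓⬛⬛⬛⬛⬛⬛❓❓

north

❓❓❓❓❓❓❓❓❓❓❓❓
❓❓❓❓❓❓❓❓❓❓❓❓
❓❓❓❓❓❓❓❓❓❓❓❓
❓❓❓❓❓❓❓❓❓❓❓❓
❓❓❓❓⬛⬛⬛⬛⬛❓❓❓
❓❓❓❓⬛⬛⬛⬛⬛❓❓❓
❓❓❓❓⬛⬛🔴⬜⬜❓❓❓
❓❓❓❓⬛⬛⬜⬜⬜❓❓❓
❓❓❓❓⬛⬛⬜⬜⬜⬜❓❓
❓❓❓❓⬛⬛⬜⬜⬜⬛❓❓
❓❓❓❓⬛⬛⬜⬜⬜⬛❓❓
❓❓❓❓⬛⬛⬛⬛⬛⬛❓❓

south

❓❓❓❓❓❓❓❓❓❓❓❓
❓❓❓❓❓❓❓❓❓❓❓❓
❓❓❓❓❓❓❓❓❓❓❓❓
❓❓❓❓⬛⬛⬛⬛⬛❓❓❓
❓❓❓❓⬛⬛⬛⬛⬛❓❓❓
❓❓❓❓⬛⬛⬜⬜⬜❓❓❓
❓❓❓❓⬛⬛🔴⬜⬜❓❓❓
❓❓❓❓⬛⬛⬜⬜⬜⬜❓❓
❓❓❓❓⬛⬛⬜⬜⬜⬛❓❓
❓❓❓❓⬛⬛⬜⬜⬜⬛❓❓
❓❓❓❓⬛⬛⬛⬛⬛⬛❓❓
❓❓❓❓⬛⬛⬛⬛⬛⬛❓❓

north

❓❓❓❓❓❓❓❓❓❓❓❓
❓❓❓❓❓❓❓❓❓❓❓❓
❓❓❓❓❓❓❓❓❓❓❓❓
❓❓❓❓❓❓❓❓❓❓❓❓
❓❓❓❓⬛⬛⬛⬛⬛❓❓❓
❓❓❓❓⬛⬛⬛⬛⬛❓❓❓
❓❓❓❓⬛⬛🔴⬜⬜❓❓❓
❓❓❓❓⬛⬛⬜⬜⬜❓❓❓
❓❓❓❓⬛⬛⬜⬜⬜⬜❓❓
❓❓❓❓⬛⬛⬜⬜⬜⬛❓❓
❓❓❓❓⬛⬛⬜⬜⬜⬛❓❓
❓❓❓❓⬛⬛⬛⬛⬛⬛❓❓

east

❓❓❓❓❓❓❓❓❓❓❓❓
❓❓❓❓❓❓❓❓❓❓❓❓
❓❓❓❓❓❓❓❓❓❓❓❓
❓❓❓❓❓❓❓❓❓❓❓❓
❓❓❓⬛⬛⬛⬛⬛⬛❓❓❓
❓❓❓⬛⬛⬛⬛⬛⬛❓❓❓
❓❓❓⬛⬛⬜🔴⬜⬛❓❓❓
❓❓❓⬛⬛⬜⬜⬜⬛❓❓❓
❓❓❓⬛⬛⬜⬜⬜⬜❓❓❓
❓❓❓⬛⬛⬜⬜⬜⬛❓❓❓
❓❓❓⬛⬛⬜⬜⬜⬛❓❓❓
❓❓❓⬛⬛⬛⬛⬛⬛❓❓❓

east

❓❓❓❓❓❓❓❓❓❓❓❓
❓❓❓❓❓❓❓❓❓❓❓❓
❓❓❓❓❓❓❓❓❓❓❓❓
❓❓❓❓❓❓❓❓❓❓❓❓
❓❓⬛⬛⬛⬛⬛⬛⬛❓❓❓
❓❓⬛⬛⬛⬛⬛⬛⬛❓❓❓
❓❓⬛⬛⬜⬜🔴⬛⬛❓❓❓
❓❓⬛⬛⬜⬜⬜⬛⬛❓❓❓
❓❓⬛⬛⬜⬜⬜⬜⬜❓❓❓
❓❓⬛⬛⬜⬜⬜⬛❓❓❓❓
❓❓⬛⬛⬜⬜⬜⬛❓❓❓❓
❓❓⬛⬛⬛⬛⬛⬛❓❓❓❓

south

❓❓❓❓❓❓❓❓❓❓❓❓
❓❓❓❓❓❓❓❓❓❓❓❓
❓❓❓❓❓❓❓❓❓❓❓❓
❓❓⬛⬛⬛⬛⬛⬛⬛❓❓❓
❓❓⬛⬛⬛⬛⬛⬛⬛❓❓❓
❓❓⬛⬛⬜⬜⬜⬛⬛❓❓❓
❓❓⬛⬛⬜⬜🔴⬛⬛❓❓❓
❓❓⬛⬛⬜⬜⬜⬜⬜❓❓❓
❓❓⬛⬛⬜⬜⬜⬛⬛❓❓❓
❓❓⬛⬛⬜⬜⬜⬛❓❓❓❓
❓❓⬛⬛⬛⬛⬛⬛❓❓❓❓
❓❓⬛⬛⬛⬛⬛⬛❓❓❓❓

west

❓❓❓❓❓❓❓❓❓❓❓❓
❓❓❓❓❓❓❓❓❓❓❓❓
❓❓❓❓❓❓❓❓❓❓❓❓
❓❓❓⬛⬛⬛⬛⬛⬛⬛❓❓
❓❓❓⬛⬛⬛⬛⬛⬛⬛❓❓
❓❓❓⬛⬛⬜⬜⬜⬛⬛❓❓
❓❓❓⬛⬛⬜🔴⬜⬛⬛❓❓
❓❓❓⬛⬛⬜⬜⬜⬜⬜❓❓
❓❓❓⬛⬛⬜⬜⬜⬛⬛❓❓
❓❓❓⬛⬛⬜⬜⬜⬛❓❓❓
❓❓❓⬛⬛⬛⬛⬛⬛❓❓❓
❓❓❓⬛⬛⬛⬛⬛⬛❓❓❓

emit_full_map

⬛⬛⬛⬛⬛⬛⬛
⬛⬛⬛⬛⬛⬛⬛
⬛⬛⬜⬜⬜⬛⬛
⬛⬛⬜🔴⬜⬛⬛
⬛⬛⬜⬜⬜⬜⬜
⬛⬛⬜⬜⬜⬛⬛
⬛⬛⬜⬜⬜⬛❓
⬛⬛⬛⬛⬛⬛❓
⬛⬛⬛⬛⬛⬛❓

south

❓❓❓❓❓❓❓❓❓❓❓❓
❓❓❓❓❓❓❓❓❓❓❓❓
❓❓❓⬛⬛⬛⬛⬛⬛⬛❓❓
❓❓❓⬛⬛⬛⬛⬛⬛⬛❓❓
❓❓❓⬛⬛⬜⬜⬜⬛⬛❓❓
❓❓❓⬛⬛⬜⬜⬜⬛⬛❓❓
❓❓❓⬛⬛⬜🔴⬜⬜⬜❓❓
❓❓❓⬛⬛⬜⬜⬜⬛⬛❓❓
❓❓❓⬛⬛⬜⬜⬜⬛❓❓❓
❓❓❓⬛⬛⬛⬛⬛⬛❓❓❓
❓❓❓⬛⬛⬛⬛⬛⬛❓❓❓
❓❓❓❓❓❓❓❓❓❓❓❓

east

❓❓❓❓❓❓❓❓❓❓❓❓
❓❓❓❓❓❓❓❓❓❓❓❓
❓❓⬛⬛⬛⬛⬛⬛⬛❓❓❓
❓❓⬛⬛⬛⬛⬛⬛⬛❓❓❓
❓❓⬛⬛⬜⬜⬜⬛⬛❓❓❓
❓❓⬛⬛⬜⬜⬜⬛⬛❓❓❓
❓❓⬛⬛⬜⬜🔴⬜⬜❓❓❓
❓❓⬛⬛⬜⬜⬜⬛⬛❓❓❓
❓❓⬛⬛⬜⬜⬜⬛⬛❓❓❓
❓❓⬛⬛⬛⬛⬛⬛❓❓❓❓
❓❓⬛⬛⬛⬛⬛⬛❓❓❓❓
❓❓❓❓❓❓❓❓❓❓❓❓

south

❓❓❓❓❓❓❓❓❓❓❓❓
❓❓⬛⬛⬛⬛⬛⬛⬛❓❓❓
❓❓⬛⬛⬛⬛⬛⬛⬛❓❓❓
❓❓⬛⬛⬜⬜⬜⬛⬛❓❓❓
❓❓⬛⬛⬜⬜⬜⬛⬛❓❓❓
❓❓⬛⬛⬜⬜⬜⬜⬜❓❓❓
❓❓⬛⬛⬜⬜🔴⬛⬛❓❓❓
❓❓⬛⬛⬜⬜⬜⬛⬛❓❓❓
❓❓⬛⬛⬛⬛⬛⬛⬛❓❓❓
❓❓⬛⬛⬛⬛⬛⬛❓❓❓❓
❓❓❓❓❓❓❓❓❓❓❓❓
❓❓❓❓❓❓❓❓❓❓❓❓

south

❓❓⬛⬛⬛⬛⬛⬛⬛❓❓❓
❓❓⬛⬛⬛⬛⬛⬛⬛❓❓❓
❓❓⬛⬛⬜⬜⬜⬛⬛❓❓❓
❓❓⬛⬛⬜⬜⬜⬛⬛❓❓❓
❓❓⬛⬛⬜⬜⬜⬜⬜❓❓❓
❓❓⬛⬛⬜⬜⬜⬛⬛❓❓❓
❓❓⬛⬛⬜⬜🔴⬛⬛❓❓❓
❓❓⬛⬛⬛⬛⬛⬛⬛❓❓❓
❓❓⬛⬛⬛⬛⬛⬛⬛❓❓❓
❓❓❓❓❓❓❓❓❓❓❓❓
❓❓❓❓❓❓❓❓❓❓❓❓
❓❓❓❓❓❓❓❓❓❓❓❓

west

❓❓❓⬛⬛⬛⬛⬛⬛⬛❓❓
❓❓❓⬛⬛⬛⬛⬛⬛⬛❓❓
❓❓❓⬛⬛⬜⬜⬜⬛⬛❓❓
❓❓❓⬛⬛⬜⬜⬜⬛⬛❓❓
❓❓❓⬛⬛⬜⬜⬜⬜⬜❓❓
❓❓❓⬛⬛⬜⬜⬜⬛⬛❓❓
❓❓❓⬛⬛⬜🔴⬜⬛⬛❓❓
❓❓❓⬛⬛⬛⬛⬛⬛⬛❓❓
❓❓❓⬛⬛⬛⬛⬛⬛⬛❓❓
❓❓❓❓❓❓❓❓❓❓❓❓
❓❓❓❓❓❓❓❓❓❓❓❓
❓❓❓❓❓❓❓❓❓❓❓❓

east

❓❓⬛⬛⬛⬛⬛⬛⬛❓❓❓
❓❓⬛⬛⬛⬛⬛⬛⬛❓❓❓
❓❓⬛⬛⬜⬜⬜⬛⬛❓❓❓
❓❓⬛⬛⬜⬜⬜⬛⬛❓❓❓
❓❓⬛⬛⬜⬜⬜⬜⬜❓❓❓
❓❓⬛⬛⬜⬜⬜⬛⬛❓❓❓
❓❓⬛⬛⬜⬜🔴⬛⬛❓❓❓
❓❓⬛⬛⬛⬛⬛⬛⬛❓❓❓
❓❓⬛⬛⬛⬛⬛⬛⬛❓❓❓
❓❓❓❓❓❓❓❓❓❓❓❓
❓❓❓❓❓❓❓❓❓❓❓❓
❓❓❓❓❓❓❓❓❓❓❓❓

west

❓❓❓⬛⬛⬛⬛⬛⬛⬛❓❓
❓❓❓⬛⬛⬛⬛⬛⬛⬛❓❓
❓❓❓⬛⬛⬜⬜⬜⬛⬛❓❓
❓❓❓⬛⬛⬜⬜⬜⬛⬛❓❓
❓❓❓⬛⬛⬜⬜⬜⬜⬜❓❓
❓❓❓⬛⬛⬜⬜⬜⬛⬛❓❓
❓❓❓⬛⬛⬜🔴⬜⬛⬛❓❓
❓❓❓⬛⬛⬛⬛⬛⬛⬛❓❓
❓❓❓⬛⬛⬛⬛⬛⬛⬛❓❓
❓❓❓❓❓❓❓❓❓❓❓❓
❓❓❓❓❓❓❓❓❓❓❓❓
❓❓❓❓❓❓❓❓❓❓❓❓

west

❓❓❓❓⬛⬛⬛⬛⬛⬛⬛❓
❓❓❓❓⬛⬛⬛⬛⬛⬛⬛❓
❓❓❓❓⬛⬛⬜⬜⬜⬛⬛❓
❓❓❓❓⬛⬛⬜⬜⬜⬛⬛❓
❓❓❓❓⬛⬛⬜⬜⬜⬜⬜❓
❓❓❓❓⬛⬛⬜⬜⬜⬛⬛❓
❓❓❓❓⬛⬛🔴⬜⬜⬛⬛❓
❓❓❓❓⬛⬛⬛⬛⬛⬛⬛❓
❓❓❓❓⬛⬛⬛⬛⬛⬛⬛❓
❓❓❓❓❓❓❓❓❓❓❓❓
❓❓❓❓❓❓❓❓❓❓❓❓
❓❓❓❓❓❓❓❓❓❓❓❓

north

❓❓❓❓❓❓❓❓❓❓❓❓
❓❓❓❓⬛⬛⬛⬛⬛⬛⬛❓
❓❓❓❓⬛⬛⬛⬛⬛⬛⬛❓
❓❓❓❓⬛⬛⬜⬜⬜⬛⬛❓
❓❓❓❓⬛⬛⬜⬜⬜⬛⬛❓
❓❓❓❓⬛⬛⬜⬜⬜⬜⬜❓
❓❓❓❓⬛⬛🔴⬜⬜⬛⬛❓
❓❓❓❓⬛⬛⬜⬜⬜⬛⬛❓
❓❓❓❓⬛⬛⬛⬛⬛⬛⬛❓
❓❓❓❓⬛⬛⬛⬛⬛⬛⬛❓
❓❓❓❓❓❓❓❓❓❓❓❓
❓❓❓❓❓❓❓❓❓❓❓❓

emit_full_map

⬛⬛⬛⬛⬛⬛⬛
⬛⬛⬛⬛⬛⬛⬛
⬛⬛⬜⬜⬜⬛⬛
⬛⬛⬜⬜⬜⬛⬛
⬛⬛⬜⬜⬜⬜⬜
⬛⬛🔴⬜⬜⬛⬛
⬛⬛⬜⬜⬜⬛⬛
⬛⬛⬛⬛⬛⬛⬛
⬛⬛⬛⬛⬛⬛⬛


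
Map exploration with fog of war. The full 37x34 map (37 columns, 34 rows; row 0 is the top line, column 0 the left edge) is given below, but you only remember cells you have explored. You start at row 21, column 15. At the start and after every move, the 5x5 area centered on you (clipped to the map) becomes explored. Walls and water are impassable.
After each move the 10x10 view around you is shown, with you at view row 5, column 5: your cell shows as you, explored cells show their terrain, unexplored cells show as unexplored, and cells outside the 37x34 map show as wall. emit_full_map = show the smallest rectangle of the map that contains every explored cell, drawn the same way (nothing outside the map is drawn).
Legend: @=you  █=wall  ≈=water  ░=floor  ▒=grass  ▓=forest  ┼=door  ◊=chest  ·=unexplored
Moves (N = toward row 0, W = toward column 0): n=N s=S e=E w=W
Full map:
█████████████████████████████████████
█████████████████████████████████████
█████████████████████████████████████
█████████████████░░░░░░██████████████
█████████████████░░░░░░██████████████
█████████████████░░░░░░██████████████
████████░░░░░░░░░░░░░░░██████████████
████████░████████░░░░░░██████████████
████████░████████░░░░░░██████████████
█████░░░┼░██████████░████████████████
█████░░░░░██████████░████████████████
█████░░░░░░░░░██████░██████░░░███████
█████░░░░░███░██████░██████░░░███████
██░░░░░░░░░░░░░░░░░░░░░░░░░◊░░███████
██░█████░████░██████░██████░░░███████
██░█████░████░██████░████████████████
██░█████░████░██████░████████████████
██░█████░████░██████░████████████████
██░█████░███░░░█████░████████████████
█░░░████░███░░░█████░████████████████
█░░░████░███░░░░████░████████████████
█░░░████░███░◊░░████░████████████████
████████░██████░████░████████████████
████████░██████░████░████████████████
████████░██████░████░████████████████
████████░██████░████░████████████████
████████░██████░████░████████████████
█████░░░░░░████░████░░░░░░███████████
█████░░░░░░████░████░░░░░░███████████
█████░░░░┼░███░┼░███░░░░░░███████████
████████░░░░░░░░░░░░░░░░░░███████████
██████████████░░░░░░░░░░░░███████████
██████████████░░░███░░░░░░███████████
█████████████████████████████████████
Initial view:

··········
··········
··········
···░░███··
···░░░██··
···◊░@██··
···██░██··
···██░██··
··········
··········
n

··········
··········
··········
···░░███··
···░░███··
···░░@██··
···◊░░██··
···██░██··
···██░██··
··········

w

··········
··········
··········
···░░░███·
···░░░███·
···░░@░██·
···░◊░░██·
···███░██·
····██░██·
··········

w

··········
··········
··········
···█░░░███
···█░░░███
···█░@░░██
···█░◊░░██
···████░██
·····██░██
··········

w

··········
··········
··········
···██░░░██
···██░░░██
···██@░░░█
···██░◊░░█
···█████░█
······██░█
··········

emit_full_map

██░░░███
██░░░███
██@░░░██
██░◊░░██
█████░██
···██░██

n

··········
··········
··········
···███░█··
···██░░░██
···██@░░██
···██░░░░█
···██░◊░░█
···█████░█
······██░█

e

··········
··········
··········
··███░██··
··██░░░███
··██░@░███
··██░░░░██
··██░◊░░██
··█████░██
·····██░██

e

··········
··········
··········
·███░███··
·██░░░███·
·██░░@███·
·██░░░░██·
·██░◊░░██·
·█████░██·
····██░██·

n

··········
··········
··········
···█░███··
·███░███··
·██░░@███·
·██░░░███·
·██░░░░██·
·██░◊░░██·
·█████░██·

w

··········
··········
··········
···██░███·
··███░███·
··██░@░███
··██░░░███
··██░░░░██
··██░◊░░██
··█████░██

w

··········
··········
··········
···███░███
···███░███
···██@░░██
···██░░░██
···██░░░░█
···██░◊░░█
···█████░█

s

··········
··········
···███░███
···███░███
···██░░░██
···██@░░██
···██░░░░█
···██░◊░░█
···█████░█
······██░█

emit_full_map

███░███·
███░███·
██░░░███
██@░░███
██░░░░██
██░◊░░██
█████░██
···██░██

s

··········
···███░███
···███░███
···██░░░██
···██░░░██
···██@░░░█
···██░◊░░█
···█████░█
······██░█
··········

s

···███░███
···███░███
···██░░░██
···██░░░██
···██░░░░█
···██@◊░░█
···█████░█
···█████░█
··········
··········

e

··███░███·
··███░███·
··██░░░███
··██░░░███
··██░░░░██
··██░@░░██
··█████░██
··█████░██
··········
··········

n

··········
··███░███·
··███░███·
··██░░░███
··██░░░███
··██░@░░██
··██░◊░░██
··█████░██
··█████░██
··········

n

··········
··········
··███░███·
··███░███·
··██░░░███
··██░@░███
··██░░░░██
··██░◊░░██
··█████░██
··█████░██

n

··········
··········
··········
··███░███·
··███░███·
··██░@░███
··██░░░███
··██░░░░██
··██░◊░░██
··█████░██

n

··········
··········
··········
···██░██··
··███░███·
··███@███·
··██░░░███
··██░░░███
··██░░░░██
··██░◊░░██

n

··········
··········
··········
···██░██··
···██░██··
··███@███·
··███░███·
··██░░░███
··██░░░███
··██░░░░██

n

··········
··········
··········
···░░░░░··
···██░██··
···██@██··
··███░███·
··███░███·
··██░░░███
··██░░░███

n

··········
··········
··········
···██░██··
···░░░░░··
···██@██··
···██░██··
··███░███·
··███░███·
··██░░░███

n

··········
··········
··········
···░░░██··
···██░██··
···░░@░░··
···██░██··
···██░██··
··███░███·
··███░███·

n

··········
··········
··········
···█████··
···░░░██··
···██@██··
···░░░░░··
···██░██··
···██░██··
··███░███·

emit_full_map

·█████··
·░░░██··
·██@██··
·░░░░░··
·██░██··
·██░██··
███░███·
███░███·
██░░░███
██░░░███
██░░░░██
██░◊░░██
█████░██
█████░██

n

··········
··········
··········
···█████··
···█████··
···░░@██··
···██░██··
···░░░░░··
···██░██··
···██░██··

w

··········
··········
··········
···██████·
···██████·
···░░@░██·
···███░██·
···░░░░░░·
····██░██·
····██░██·

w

··········
··········
··········
···░██████
···░██████
···░░@░░██
···░███░██
···░░░░░░░
·····██░██
·····██░██

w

··········
··········
··········
···┼░█████
···░░█████
···░░@░░░█
···░░███░█
···░░░░░░░
······██░█
······██░█

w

··········
··········
··········
···░┼░████
···░░░████
···░░@░░░░
···░░░███░
···░░░░░░░
·······██░
·······██░

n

··········
··········
··········
···█░███··
···░┼░████
···░░@████
···░░░░░░░
···░░░███░
···░░░░░░░
·······██░

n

··········
··········
··········
···█░███··
···█░███··
···░┼@████
···░░░████
···░░░░░░░
···░░░███░
···░░░░░░░

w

··········
··········
··········
···██░███·
···██░███·
···░░@░███
···░░░░███
···░░░░░░░
····░░░███
····░░░░░░

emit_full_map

██░███······
██░███······
░░@░██████··
░░░░██████··
░░░░░░░░██··
·░░░███░██··
·░░░░░░░░░··
·····██░██··
·····██░██··
····███░███·
····███░███·
····██░░░███
····██░░░███
····██░░░░██
····██░◊░░██
····█████░██
····█████░██
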